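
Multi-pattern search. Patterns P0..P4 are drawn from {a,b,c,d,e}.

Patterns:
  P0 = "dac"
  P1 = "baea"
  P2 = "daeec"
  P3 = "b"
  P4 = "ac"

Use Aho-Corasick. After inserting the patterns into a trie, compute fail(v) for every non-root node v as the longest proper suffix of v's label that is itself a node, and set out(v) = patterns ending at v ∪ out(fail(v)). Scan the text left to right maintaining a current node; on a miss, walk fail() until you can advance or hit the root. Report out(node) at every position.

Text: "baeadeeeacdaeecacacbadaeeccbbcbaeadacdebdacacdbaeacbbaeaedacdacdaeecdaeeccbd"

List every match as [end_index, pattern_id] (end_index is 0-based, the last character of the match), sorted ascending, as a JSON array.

Construct AC machine:
Trie (insert patterns):
  0='ε' goto a→11 b→4 d→1
  1='d' goto a→2
  2='da' goto c→3 e→8
  3='dac' goto ·  ←P0
  4='b' goto a→5  ←P3
  5='ba' goto e→6
  6='bae' goto a→7
  7='baea' goto ·  ←P1
  8='dae' goto e→9
  9='daee' goto c→10
  10='daeec' goto ·  ←P2
  11='a' goto c→12
  12='ac' goto ·  ←P4

Failure links (BFS by depth):
  n1('d'): parent n0 fail=0; on 'd' 0 → fail=0;  out ∅∪∅=∅
  n4('b'): parent n0 fail=0; on 'b' 0 → fail=0;  out {3}∪∅={3}
  n11('a'): parent n0 fail=0; on 'a' 0 → fail=0;  out ∅∪∅=∅
  n2('da'): parent n1 fail=0; on 'a' 0 → fail=11;  out ∅∪∅=∅
  n5('ba'): parent n4 fail=0; on 'a' 0 → fail=11;  out ∅∪∅=∅
  n12('ac'): parent n11 fail=0; on 'c' 0 → fail=0;  out {4}∪∅={4}
  n3('dac'): parent n2 fail=11; on 'c' 11 → fail=12;  out {0}∪{4}={0,4}
  n6('bae'): parent n5 fail=11; on 'e' 11→0 → fail=0;  out ∅∪∅=∅
  n8('dae'): parent n2 fail=11; on 'e' 11→0 → fail=0;  out ∅∪∅=∅
  n7('baea'): parent n6 fail=0; on 'a' 0 → fail=11;  out {1}∪∅={1}
  n9('daee'): parent n8 fail=0; on 'e' 0 → fail=0;  out ∅∪∅=∅
  n10('daeec'): parent n9 fail=0; on 'c' 0 → fail=0;  out {2}∪∅={2}

Run:
pos 0 'b': at 4  → match P3@[0:0]
pos 1 'a': at 5
pos 2 'e': at 6
pos 3 'a': at 7  → match P1@[0:3]
pos 4 'd': at 1 ·f
pos 5 'e': at 0 ·f
pos 6 'e': at 0
pos 7 'e': at 0
pos 8 'a': at 11
pos 9 'c': at 12  → match P4@[8:9]
pos 10 'd': at 1 ·f
pos 11 'a': at 2
pos 12 'e': at 8
pos 13 'e': at 9
pos 14 'c': at 10  → match P2@[10:14]
pos 15 'a': at 11 ·f
pos 16 'c': at 12  → match P4@[15:16]
pos 17 'a': at 11 ·f
pos 18 'c': at 12  → match P4@[17:18]
pos 19 'b': at 4 ·f  → match P3@[19:19]
pos 20 'a': at 5
pos 21 'd': at 1 ·f
pos 22 'a': at 2
pos 23 'e': at 8
pos 24 'e': at 9
pos 25 'c': at 10  → match P2@[21:25]
pos 26 'c': at 0 ·f
pos 27 'b': at 4  → match P3@[27:27]
pos 28 'b': at 4 ·f  → match P3@[28:28]
pos 29 'c': at 0 ·f
pos 30 'b': at 4  → match P3@[30:30]
pos 31 'a': at 5
pos 32 'e': at 6
pos 33 'a': at 7  → match P1@[30:33]
pos 34 'd': at 1 ·f
pos 35 'a': at 2
pos 36 'c': at 3  → match P0@[34:36],P4@[35:36]
pos 37 'd': at 1 ·f
pos 38 'e': at 0 ·f
pos 39 'b': at 4  → match P3@[39:39]
pos 40 'd': at 1 ·f
pos 41 'a': at 2
pos 42 'c': at 3  → match P0@[40:42],P4@[41:42]
pos 43 'a': at 11 ·f
pos 44 'c': at 12  → match P4@[43:44]
pos 45 'd': at 1 ·f
pos 46 'b': at 4 ·f  → match P3@[46:46]
pos 47 'a': at 5
pos 48 'e': at 6
pos 49 'a': at 7  → match P1@[46:49]
pos 50 'c': at 12 ·f  → match P4@[49:50]
pos 51 'b': at 4 ·f  → match P3@[51:51]
pos 52 'b': at 4 ·f  → match P3@[52:52]
pos 53 'a': at 5
pos 54 'e': at 6
pos 55 'a': at 7  → match P1@[52:55]
pos 56 'e': at 0 ·f
pos 57 'd': at 1
pos 58 'a': at 2
pos 59 'c': at 3  → match P0@[57:59],P4@[58:59]
pos 60 'd': at 1 ·f
pos 61 'a': at 2
pos 62 'c': at 3  → match P0@[60:62],P4@[61:62]
pos 63 'd': at 1 ·f
pos 64 'a': at 2
pos 65 'e': at 8
pos 66 'e': at 9
pos 67 'c': at 10  → match P2@[63:67]
pos 68 'd': at 1 ·f
pos 69 'a': at 2
pos 70 'e': at 8
pos 71 'e': at 9
pos 72 'c': at 10  → match P2@[68:72]
pos 73 'c': at 0 ·f
pos 74 'b': at 4  → match P3@[74:74]
pos 75 'd': at 1 ·f

All matches (sorted): [[0,3],[3,1],[9,4],[14,2],[16,4],[18,4],[19,3],[25,2],[27,3],[28,3],[30,3],[33,1],[36,0],[36,4],[39,3],[42,0],[42,4],[44,4],[46,3],[49,1],[50,4],[51,3],[52,3],[55,1],[59,0],[59,4],[62,0],[62,4],[67,2],[72,2],[74,3]]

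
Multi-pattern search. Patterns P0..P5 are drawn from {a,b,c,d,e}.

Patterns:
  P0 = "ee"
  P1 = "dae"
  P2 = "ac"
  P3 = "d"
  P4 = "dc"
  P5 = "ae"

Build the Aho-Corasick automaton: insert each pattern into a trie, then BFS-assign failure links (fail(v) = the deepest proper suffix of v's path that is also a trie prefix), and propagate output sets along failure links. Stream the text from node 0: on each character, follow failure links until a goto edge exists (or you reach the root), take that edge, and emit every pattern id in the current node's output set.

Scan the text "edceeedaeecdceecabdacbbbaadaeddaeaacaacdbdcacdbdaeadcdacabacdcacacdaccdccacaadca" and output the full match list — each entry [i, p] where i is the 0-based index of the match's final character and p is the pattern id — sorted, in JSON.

Construct AC machine:
Trie nodes:
  n0 'ε': a→6 d→3 e→1
  n1 'e': e→2
  n2 'ee': ·  [P0 ends]
  n3 'd': a→4 c→8  [P3 ends]
  n4 'da': e→5
  n5 'dae': ·  [P1 ends]
  n6 'a': c→7 e→9
  n7 'ac': ·  [P2 ends]
  n8 'dc': ·  [P4 ends]
  n9 'ae': ·  [P5 ends]

Failure links (BFS by depth):
  fail(1) 'e': from fail(0)=0 chase 'e': 0 ⇒ 0;  out=∅∪out(0)=∅
  fail(3) 'd': from fail(0)=0 chase 'd': 0 ⇒ 0;  out={3}∪out(0)={3}
  fail(6) 'a': from fail(0)=0 chase 'a': 0 ⇒ 0;  out=∅∪out(0)=∅
  fail(2) 'ee': from fail(1)=0 chase 'e': 0 ⇒ 1;  out={0}∪out(1)={0}
  fail(4) 'da': from fail(3)=0 chase 'a': 0 ⇒ 6;  out=∅∪out(6)=∅
  fail(7) 'ac': from fail(6)=0 chase 'c': 0 ⇒ 0;  out={2}∪out(0)={2}
  fail(8) 'dc': from fail(3)=0 chase 'c': 0 ⇒ 0;  out={4}∪out(0)={4}
  fail(9) 'ae': from fail(6)=0 chase 'e': 0 ⇒ 1;  out={5}∪out(1)={5}
  fail(5) 'dae': from fail(4)=6 chase 'e': 6 ⇒ 9;  out={1}∪out(9)={1,5}

Text stream:
[0] read 'e'  n0⇒n1
[1] read 'd'  n1⇒n3 (via fail)  → match P3@[1:1]
[2] read 'c'  n3⇒n8  → match P4@[1:2]
[3] read 'e'  n8⇒n1 (via fail)
[4] read 'e'  n1⇒n2  → match P0@[3:4]
[5] read 'e'  n2⇒n2 (via fail)  → match P0@[4:5]
[6] read 'd'  n2⇒n3 (via fail)  → match P3@[6:6]
[7] read 'a'  n3⇒n4
[8] read 'e'  n4⇒n5  → match P1@[6:8],P5@[7:8]
[9] read 'e'  n5⇒n2 (via fail)  → match P0@[8:9]
[10] read 'c'  n2⇒n0 (via fail)
[11] read 'd'  n0⇒n3  → match P3@[11:11]
[12] read 'c'  n3⇒n8  → match P4@[11:12]
[13] read 'e'  n8⇒n1 (via fail)
[14] read 'e'  n1⇒n2  → match P0@[13:14]
[15] read 'c'  n2⇒n0 (via fail)
[16] read 'a'  n0⇒n6
[17] read 'b'  n6⇒n0 (via fail)
[18] read 'd'  n0⇒n3  → match P3@[18:18]
[19] read 'a'  n3⇒n4
[20] read 'c'  n4⇒n7 (via fail)  → match P2@[19:20]
[21] read 'b'  n7⇒n0 (via fail)
[22] read 'b'  n0⇒n0
[23] read 'b'  n0⇒n0
[24] read 'a'  n0⇒n6
[25] read 'a'  n6⇒n6 (via fail)
[26] read 'd'  n6⇒n3 (via fail)  → match P3@[26:26]
[27] read 'a'  n3⇒n4
[28] read 'e'  n4⇒n5  → match P1@[26:28],P5@[27:28]
[29] read 'd'  n5⇒n3 (via fail)  → match P3@[29:29]
[30] read 'd'  n3⇒n3 (via fail)  → match P3@[30:30]
[31] read 'a'  n3⇒n4
[32] read 'e'  n4⇒n5  → match P1@[30:32],P5@[31:32]
[33] read 'a'  n5⇒n6 (via fail)
[34] read 'a'  n6⇒n6 (via fail)
[35] read 'c'  n6⇒n7  → match P2@[34:35]
[36] read 'a'  n7⇒n6 (via fail)
[37] read 'a'  n6⇒n6 (via fail)
[38] read 'c'  n6⇒n7  → match P2@[37:38]
[39] read 'd'  n7⇒n3 (via fail)  → match P3@[39:39]
[40] read 'b'  n3⇒n0 (via fail)
[41] read 'd'  n0⇒n3  → match P3@[41:41]
[42] read 'c'  n3⇒n8  → match P4@[41:42]
[43] read 'a'  n8⇒n6 (via fail)
[44] read 'c'  n6⇒n7  → match P2@[43:44]
[45] read 'd'  n7⇒n3 (via fail)  → match P3@[45:45]
[46] read 'b'  n3⇒n0 (via fail)
[47] read 'd'  n0⇒n3  → match P3@[47:47]
[48] read 'a'  n3⇒n4
[49] read 'e'  n4⇒n5  → match P1@[47:49],P5@[48:49]
[50] read 'a'  n5⇒n6 (via fail)
[51] read 'd'  n6⇒n3 (via fail)  → match P3@[51:51]
[52] read 'c'  n3⇒n8  → match P4@[51:52]
[53] read 'd'  n8⇒n3 (via fail)  → match P3@[53:53]
[54] read 'a'  n3⇒n4
[55] read 'c'  n4⇒n7 (via fail)  → match P2@[54:55]
[56] read 'a'  n7⇒n6 (via fail)
[57] read 'b'  n6⇒n0 (via fail)
[58] read 'a'  n0⇒n6
[59] read 'c'  n6⇒n7  → match P2@[58:59]
[60] read 'd'  n7⇒n3 (via fail)  → match P3@[60:60]
[61] read 'c'  n3⇒n8  → match P4@[60:61]
[62] read 'a'  n8⇒n6 (via fail)
[63] read 'c'  n6⇒n7  → match P2@[62:63]
[64] read 'a'  n7⇒n6 (via fail)
[65] read 'c'  n6⇒n7  → match P2@[64:65]
[66] read 'd'  n7⇒n3 (via fail)  → match P3@[66:66]
[67] read 'a'  n3⇒n4
[68] read 'c'  n4⇒n7 (via fail)  → match P2@[67:68]
[69] read 'c'  n7⇒n0 (via fail)
[70] read 'd'  n0⇒n3  → match P3@[70:70]
[71] read 'c'  n3⇒n8  → match P4@[70:71]
[72] read 'c'  n8⇒n0 (via fail)
[73] read 'a'  n0⇒n6
[74] read 'c'  n6⇒n7  → match P2@[73:74]
[75] read 'a'  n7⇒n6 (via fail)
[76] read 'a'  n6⇒n6 (via fail)
[77] read 'd'  n6⇒n3 (via fail)  → match P3@[77:77]
[78] read 'c'  n3⇒n8  → match P4@[77:78]
[79] read 'a'  n8⇒n6 (via fail)

Matches: [[1,3],[2,4],[4,0],[5,0],[6,3],[8,1],[8,5],[9,0],[11,3],[12,4],[14,0],[18,3],[20,2],[26,3],[28,1],[28,5],[29,3],[30,3],[32,1],[32,5],[35,2],[38,2],[39,3],[41,3],[42,4],[44,2],[45,3],[47,3],[49,1],[49,5],[51,3],[52,4],[53,3],[55,2],[59,2],[60,3],[61,4],[63,2],[65,2],[66,3],[68,2],[70,3],[71,4],[74,2],[77,3],[78,4]]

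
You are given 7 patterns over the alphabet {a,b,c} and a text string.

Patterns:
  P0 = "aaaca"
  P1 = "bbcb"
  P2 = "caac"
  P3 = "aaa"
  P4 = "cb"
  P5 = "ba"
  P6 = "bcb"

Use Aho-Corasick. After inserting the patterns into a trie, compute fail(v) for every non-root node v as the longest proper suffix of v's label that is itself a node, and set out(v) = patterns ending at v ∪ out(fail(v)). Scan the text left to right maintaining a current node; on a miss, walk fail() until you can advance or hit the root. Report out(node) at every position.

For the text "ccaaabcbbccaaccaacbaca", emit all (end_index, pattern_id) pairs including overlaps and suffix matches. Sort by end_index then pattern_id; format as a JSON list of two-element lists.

Build:
Trie (insert patterns):
  n0 'ε': a→1 b→6 c→10
  n1 'a': a→2
  n2 'aa': a→3
  n3 'aaa': c→4  ←P3
  n4 'aaac': a→5
  n5 'aaaca': ·  ←P0
  n6 'b': a→15 b→7 c→16
  n7 'bb': c→8
  n8 'bbc': b→9
  n9 'bbcb': ·  ←P1
  n10 'c': a→11 b→14
  n11 'ca': a→12
  n12 'caa': c→13
  n13 'caac': ·  ←P2
  n14 'cb': ·  ←P4
  n15 'ba': ·  ←P5
  n16 'bc': b→17
  n17 'bcb': ·  ←P6

Failure links (BFS by depth):
  n1('a'): parent n0 fail=0; on 'a' 0 → fail=0;  out ∅∪∅=∅
  n6('b'): parent n0 fail=0; on 'b' 0 → fail=0;  out ∅∪∅=∅
  n10('c'): parent n0 fail=0; on 'c' 0 → fail=0;  out ∅∪∅=∅
  n2('aa'): parent n1 fail=0; on 'a' 0 → fail=1;  out ∅∪∅=∅
  n7('bb'): parent n6 fail=0; on 'b' 0 → fail=6;  out ∅∪∅=∅
  n11('ca'): parent n10 fail=0; on 'a' 0 → fail=1;  out ∅∪∅=∅
  n14('cb'): parent n10 fail=0; on 'b' 0 → fail=6;  out {4}∪∅={4}
  n15('ba'): parent n6 fail=0; on 'a' 0 → fail=1;  out {5}∪∅={5}
  n16('bc'): parent n6 fail=0; on 'c' 0 → fail=10;  out ∅∪∅=∅
  n3('aaa'): parent n2 fail=1; on 'a' 1 → fail=2;  out {3}∪∅={3}
  n8('bbc'): parent n7 fail=6; on 'c' 6 → fail=16;  out ∅∪∅=∅
  n12('caa'): parent n11 fail=1; on 'a' 1 → fail=2;  out ∅∪∅=∅
  n17('bcb'): parent n16 fail=10; on 'b' 10 → fail=14;  out {6}∪{4}={4,6}
  n4('aaac'): parent n3 fail=2; on 'c' 2→1→0 → fail=10;  out ∅∪∅=∅
  n9('bbcb'): parent n8 fail=16; on 'b' 16 → fail=17;  out {1}∪{4,6}={1,4,6}
  n13('caac'): parent n12 fail=2; on 'c' 2→1→0 → fail=10;  out {2}∪∅={2}
  n5('aaaca'): parent n4 fail=10; on 'a' 10 → fail=11;  out {0}∪∅={0}

Scan:
pos 0 'c': at 10
pos 1 'c': at 10 ·f
pos 2 'a': at 11
pos 3 'a': at 12
pos 4 'a': at 3 ·f  emit P3@[2:4]
pos 5 'b': at 6 ·f
pos 6 'c': at 16
pos 7 'b': at 17  emit P4@[6:7],P6@[5:7]
pos 8 'b': at 7 ·f
pos 9 'c': at 8
pos 10 'c': at 10 ·f
pos 11 'a': at 11
pos 12 'a': at 12
pos 13 'c': at 13  emit P2@[10:13]
pos 14 'c': at 10 ·f
pos 15 'a': at 11
pos 16 'a': at 12
pos 17 'c': at 13  emit P2@[14:17]
pos 18 'b': at 14 ·f  emit P4@[17:18]
pos 19 'a': at 15 ·f  emit P5@[18:19]
pos 20 'c': at 10 ·f
pos 21 'a': at 11

Matches: [[4,3],[7,4],[7,6],[13,2],[17,2],[18,4],[19,5]]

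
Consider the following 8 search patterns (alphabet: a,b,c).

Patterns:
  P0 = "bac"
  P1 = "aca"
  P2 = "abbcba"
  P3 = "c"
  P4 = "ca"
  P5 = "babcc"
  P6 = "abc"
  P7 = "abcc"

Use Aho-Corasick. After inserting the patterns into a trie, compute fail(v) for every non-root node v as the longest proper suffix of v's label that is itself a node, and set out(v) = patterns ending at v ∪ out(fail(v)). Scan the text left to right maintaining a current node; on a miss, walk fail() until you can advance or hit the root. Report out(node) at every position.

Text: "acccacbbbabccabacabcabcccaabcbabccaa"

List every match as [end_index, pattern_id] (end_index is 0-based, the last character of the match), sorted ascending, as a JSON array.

Build automaton:
Trie nodes:
  0='ε' goto a→4 b→1 c→12
  1='b' goto a→2
  2='ba' goto b→14 c→3
  3='bac' goto ·  ←P0
  4='a' goto b→7 c→5
  5='ac' goto a→6
  6='aca' goto ·  ←P1
  7='ab' goto b→8 c→17
  8='abb' goto c→9
  9='abbc' goto b→10
  10='abbcb' goto a→11
  11='abbcba' goto ·  ←P2
  12='c' goto a→13  ←P3
  13='ca' goto ·  ←P4
  14='bab' goto c→15
  15='babc' goto c→16
  16='babcc' goto ·  ←P5
  17='abc' goto c→18  ←P6
  18='abcc' goto ·  ←P7

Failure links (BFS by depth):
  n1('b'): parent n0 fail=0; on 'b' 0 → fail=0;  out ∅∪∅=∅
  n4('a'): parent n0 fail=0; on 'a' 0 → fail=0;  out ∅∪∅=∅
  n12('c'): parent n0 fail=0; on 'c' 0 → fail=0;  out {3}∪∅={3}
  n2('ba'): parent n1 fail=0; on 'a' 0 → fail=4;  out ∅∪∅=∅
  n5('ac'): parent n4 fail=0; on 'c' 0 → fail=12;  out ∅∪{3}={3}
  n7('ab'): parent n4 fail=0; on 'b' 0 → fail=1;  out ∅∪∅=∅
  n13('ca'): parent n12 fail=0; on 'a' 0 → fail=4;  out {4}∪∅={4}
  n3('bac'): parent n2 fail=4; on 'c' 4 → fail=5;  out {0}∪{3}={0,3}
  n6('aca'): parent n5 fail=12; on 'a' 12 → fail=13;  out {1}∪{4}={1,4}
  n8('abb'): parent n7 fail=1; on 'b' 1→0 → fail=1;  out ∅∪∅=∅
  n14('bab'): parent n2 fail=4; on 'b' 4 → fail=7;  out ∅∪∅=∅
  n17('abc'): parent n7 fail=1; on 'c' 1→0 → fail=12;  out {6}∪{3}={3,6}
  n9('abbc'): parent n8 fail=1; on 'c' 1→0 → fail=12;  out ∅∪{3}={3}
  n15('babc'): parent n14 fail=7; on 'c' 7 → fail=17;  out ∅∪{3,6}={3,6}
  n18('abcc'): parent n17 fail=12; on 'c' 12→0 → fail=12;  out {7}∪{3}={3,7}
  n10('abbcb'): parent n9 fail=12; on 'b' 12→0 → fail=1;  out ∅∪∅=∅
  n16('babcc'): parent n15 fail=17; on 'c' 17 → fail=18;  out {5}∪{3,7}={3,5,7}
  n11('abbcba'): parent n10 fail=1; on 'a' 1 → fail=2;  out {2}∪∅={2}

Run:
[0] read 'a'  n0⇒n4
[1] read 'c'  n4⇒n5  ** P3@[1:1]
[2] read 'c'  n5⇒n12 ·f  ** P3@[2:2]
[3] read 'c'  n12⇒n12 ·f  ** P3@[3:3]
[4] read 'a'  n12⇒n13  ** P4@[3:4]
[5] read 'c'  n13⇒n5 ·f  ** P3@[5:5]
[6] read 'b'  n5⇒n1 ·f
[7] read 'b'  n1⇒n1 ·f
[8] read 'b'  n1⇒n1 ·f
[9] read 'a'  n1⇒n2
[10] read 'b'  n2⇒n14
[11] read 'c'  n14⇒n15  ** P3@[11:11],P6@[9:11]
[12] read 'c'  n15⇒n16  ** P3@[12:12],P5@[8:12],P7@[9:12]
[13] read 'a'  n16⇒n13 ·f  ** P4@[12:13]
[14] read 'b'  n13⇒n7 ·f
[15] read 'a'  n7⇒n2 ·f
[16] read 'c'  n2⇒n3  ** P0@[14:16],P3@[16:16]
[17] read 'a'  n3⇒n6 ·f  ** P1@[15:17],P4@[16:17]
[18] read 'b'  n6⇒n7 ·f
[19] read 'c'  n7⇒n17  ** P3@[19:19],P6@[17:19]
[20] read 'a'  n17⇒n13 ·f  ** P4@[19:20]
[21] read 'b'  n13⇒n7 ·f
[22] read 'c'  n7⇒n17  ** P3@[22:22],P6@[20:22]
[23] read 'c'  n17⇒n18  ** P3@[23:23],P7@[20:23]
[24] read 'c'  n18⇒n12 ·f  ** P3@[24:24]
[25] read 'a'  n12⇒n13  ** P4@[24:25]
[26] read 'a'  n13⇒n4 ·f
[27] read 'b'  n4⇒n7
[28] read 'c'  n7⇒n17  ** P3@[28:28],P6@[26:28]
[29] read 'b'  n17⇒n1 ·f
[30] read 'a'  n1⇒n2
[31] read 'b'  n2⇒n14
[32] read 'c'  n14⇒n15  ** P3@[32:32],P6@[30:32]
[33] read 'c'  n15⇒n16  ** P3@[33:33],P5@[29:33],P7@[30:33]
[34] read 'a'  n16⇒n13 ·f  ** P4@[33:34]
[35] read 'a'  n13⇒n4 ·f

Matches: [[1,3],[2,3],[3,3],[4,4],[5,3],[11,3],[11,6],[12,3],[12,5],[12,7],[13,4],[16,0],[16,3],[17,1],[17,4],[19,3],[19,6],[20,4],[22,3],[22,6],[23,3],[23,7],[24,3],[25,4],[28,3],[28,6],[32,3],[32,6],[33,3],[33,5],[33,7],[34,4]]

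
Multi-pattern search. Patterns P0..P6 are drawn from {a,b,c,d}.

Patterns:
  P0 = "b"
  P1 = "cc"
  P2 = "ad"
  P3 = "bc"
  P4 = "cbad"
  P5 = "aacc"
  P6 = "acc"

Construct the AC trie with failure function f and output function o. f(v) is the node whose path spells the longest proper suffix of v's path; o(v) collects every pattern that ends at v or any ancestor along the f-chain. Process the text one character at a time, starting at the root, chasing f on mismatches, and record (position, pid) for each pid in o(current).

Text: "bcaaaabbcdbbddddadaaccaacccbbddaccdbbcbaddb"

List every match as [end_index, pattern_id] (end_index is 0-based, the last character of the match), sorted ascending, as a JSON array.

Build automaton:
Trie nodes:
  n0 'ε': a→4 b→1 c→2
  n1 'b': c→6  [P0 ends]
  n2 'c': b→7 c→3
  n3 'cc': ·  [P1 ends]
  n4 'a': a→10 c→13 d→5
  n5 'ad': ·  [P2 ends]
  n6 'bc': ·  [P3 ends]
  n7 'cb': a→8
  n8 'cba': d→9
  n9 'cbad': ·  [P4 ends]
  n10 'aa': c→11
  n11 'aac': c→12
  n12 'aacc': ·  [P5 ends]
  n13 'ac': c→14
  n14 'acc': ·  [P6 ends]

BFS fail/out derivation:
  n1('b'): parent n0 fail=0; on 'b' 0 → fail=0;  out {0}∪∅={0}
  n2('c'): parent n0 fail=0; on 'c' 0 → fail=0;  out ∅∪∅=∅
  n4('a'): parent n0 fail=0; on 'a' 0 → fail=0;  out ∅∪∅=∅
  n3('cc'): parent n2 fail=0; on 'c' 0 → fail=2;  out {1}∪∅={1}
  n5('ad'): parent n4 fail=0; on 'd' 0 → fail=0;  out {2}∪∅={2}
  n6('bc'): parent n1 fail=0; on 'c' 0 → fail=2;  out {3}∪∅={3}
  n7('cb'): parent n2 fail=0; on 'b' 0 → fail=1;  out ∅∪{0}={0}
  n10('aa'): parent n4 fail=0; on 'a' 0 → fail=4;  out ∅∪∅=∅
  n13('ac'): parent n4 fail=0; on 'c' 0 → fail=2;  out ∅∪∅=∅
  n8('cba'): parent n7 fail=1; on 'a' 1→0 → fail=4;  out ∅∪∅=∅
  n11('aac'): parent n10 fail=4; on 'c' 4 → fail=13;  out ∅∪∅=∅
  n14('acc'): parent n13 fail=2; on 'c' 2 → fail=3;  out {6}∪{1}={1,6}
  n9('cbad'): parent n8 fail=4; on 'd' 4 → fail=5;  out {4}∪{2}={2,4}
  n12('aacc'): parent n11 fail=13; on 'c' 13 → fail=14;  out {5}∪{1,6}={1,5,6}

Scan:
[0] read 'b'  n0⇒n1  → match P0@[0:0]
[1] read 'c'  n1⇒n6  → match P3@[0:1]
[2] read 'a'  n6⇒n4 (fail-walked)
[3] read 'a'  n4⇒n10
[4] read 'a'  n10⇒n10 (fail-walked)
[5] read 'a'  n10⇒n10 (fail-walked)
[6] read 'b'  n10⇒n1 (fail-walked)  → match P0@[6:6]
[7] read 'b'  n1⇒n1 (fail-walked)  → match P0@[7:7]
[8] read 'c'  n1⇒n6  → match P3@[7:8]
[9] read 'd'  n6⇒n0 (fail-walked)
[10] read 'b'  n0⇒n1  → match P0@[10:10]
[11] read 'b'  n1⇒n1 (fail-walked)  → match P0@[11:11]
[12] read 'd'  n1⇒n0 (fail-walked)
[13] read 'd'  n0⇒n0
[14] read 'd'  n0⇒n0
[15] read 'd'  n0⇒n0
[16] read 'a'  n0⇒n4
[17] read 'd'  n4⇒n5  → match P2@[16:17]
[18] read 'a'  n5⇒n4 (fail-walked)
[19] read 'a'  n4⇒n10
[20] read 'c'  n10⇒n11
[21] read 'c'  n11⇒n12  → match P1@[20:21],P5@[18:21],P6@[19:21]
[22] read 'a'  n12⇒n4 (fail-walked)
[23] read 'a'  n4⇒n10
[24] read 'c'  n10⇒n11
[25] read 'c'  n11⇒n12  → match P1@[24:25],P5@[22:25],P6@[23:25]
[26] read 'c'  n12⇒n3 (fail-walked)  → match P1@[25:26]
[27] read 'b'  n3⇒n7 (fail-walked)  → match P0@[27:27]
[28] read 'b'  n7⇒n1 (fail-walked)  → match P0@[28:28]
[29] read 'd'  n1⇒n0 (fail-walked)
[30] read 'd'  n0⇒n0
[31] read 'a'  n0⇒n4
[32] read 'c'  n4⇒n13
[33] read 'c'  n13⇒n14  → match P1@[32:33],P6@[31:33]
[34] read 'd'  n14⇒n0 (fail-walked)
[35] read 'b'  n0⇒n1  → match P0@[35:35]
[36] read 'b'  n1⇒n1 (fail-walked)  → match P0@[36:36]
[37] read 'c'  n1⇒n6  → match P3@[36:37]
[38] read 'b'  n6⇒n7 (fail-walked)  → match P0@[38:38]
[39] read 'a'  n7⇒n8
[40] read 'd'  n8⇒n9  → match P2@[39:40],P4@[37:40]
[41] read 'd'  n9⇒n0 (fail-walked)
[42] read 'b'  n0⇒n1  → match P0@[42:42]

Matches: [[0,0],[1,3],[6,0],[7,0],[8,3],[10,0],[11,0],[17,2],[21,1],[21,5],[21,6],[25,1],[25,5],[25,6],[26,1],[27,0],[28,0],[33,1],[33,6],[35,0],[36,0],[37,3],[38,0],[40,2],[40,4],[42,0]]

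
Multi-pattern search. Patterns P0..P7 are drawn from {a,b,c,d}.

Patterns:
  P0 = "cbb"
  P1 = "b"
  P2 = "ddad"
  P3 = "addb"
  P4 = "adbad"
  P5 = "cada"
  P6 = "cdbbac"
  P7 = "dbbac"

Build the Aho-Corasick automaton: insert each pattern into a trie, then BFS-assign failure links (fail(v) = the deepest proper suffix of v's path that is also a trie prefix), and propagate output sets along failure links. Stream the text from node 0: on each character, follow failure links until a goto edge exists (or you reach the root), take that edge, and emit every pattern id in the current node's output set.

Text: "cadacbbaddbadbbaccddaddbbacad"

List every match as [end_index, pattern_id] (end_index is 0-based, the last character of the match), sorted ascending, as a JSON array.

Construct AC machine:
Trie nodes:
  0='ε' goto a→9 b→4 c→1 d→5
  1='c' goto a→16 b→2 d→19
  2='cb' goto b→3
  3='cbb' goto ·  [P0 ends]
  4='b' goto ·  [P1 ends]
  5='d' goto b→24 d→6
  6='dd' goto a→7
  7='dda' goto d→8
  8='ddad' goto ·  [P2 ends]
  9='a' goto d→10
  10='ad' goto b→13 d→11
  11='add' goto b→12
  12='addb' goto ·  [P3 ends]
  13='adb' goto a→14
  14='adba' goto d→15
  15='adbad' goto ·  [P4 ends]
  16='ca' goto d→17
  17='cad' goto a→18
  18='cada' goto ·  [P5 ends]
  19='cd' goto b→20
  20='cdb' goto b→21
  21='cdbb' goto a→22
  22='cdbba' goto c→23
  23='cdbbac' goto ·  [P6 ends]
  24='db' goto b→25
  25='dbb' goto a→26
  26='dbba' goto c→27
  27='dbbac' goto ·  [P7 ends]

Failure links (BFS by depth):
  fail(1) 'c': from fail(0)=0 chase 'c': 0 ⇒ 0;  out=∅∪out(0)=∅
  fail(4) 'b': from fail(0)=0 chase 'b': 0 ⇒ 0;  out={1}∪out(0)={1}
  fail(5) 'd': from fail(0)=0 chase 'd': 0 ⇒ 0;  out=∅∪out(0)=∅
  fail(9) 'a': from fail(0)=0 chase 'a': 0 ⇒ 0;  out=∅∪out(0)=∅
  fail(2) 'cb': from fail(1)=0 chase 'b': 0 ⇒ 4;  out=∅∪out(4)={1}
  fail(6) 'dd': from fail(5)=0 chase 'd': 0 ⇒ 5;  out=∅∪out(5)=∅
  fail(10) 'ad': from fail(9)=0 chase 'd': 0 ⇒ 5;  out=∅∪out(5)=∅
  fail(16) 'ca': from fail(1)=0 chase 'a': 0 ⇒ 9;  out=∅∪out(9)=∅
  fail(19) 'cd': from fail(1)=0 chase 'd': 0 ⇒ 5;  out=∅∪out(5)=∅
  fail(24) 'db': from fail(5)=0 chase 'b': 0 ⇒ 4;  out=∅∪out(4)={1}
  fail(3) 'cbb': from fail(2)=4 chase 'b': 4→0 ⇒ 4;  out={0}∪out(4)={0,1}
  fail(7) 'dda': from fail(6)=5 chase 'a': 5→0 ⇒ 9;  out=∅∪out(9)=∅
  fail(11) 'add': from fail(10)=5 chase 'd': 5 ⇒ 6;  out=∅∪out(6)=∅
  fail(13) 'adb': from fail(10)=5 chase 'b': 5 ⇒ 24;  out=∅∪out(24)={1}
  fail(17) 'cad': from fail(16)=9 chase 'd': 9 ⇒ 10;  out=∅∪out(10)=∅
  fail(20) 'cdb': from fail(19)=5 chase 'b': 5 ⇒ 24;  out=∅∪out(24)={1}
  fail(25) 'dbb': from fail(24)=4 chase 'b': 4→0 ⇒ 4;  out=∅∪out(4)={1}
  fail(8) 'ddad': from fail(7)=9 chase 'd': 9 ⇒ 10;  out={2}∪out(10)={2}
  fail(12) 'addb': from fail(11)=6 chase 'b': 6→5 ⇒ 24;  out={3}∪out(24)={1,3}
  fail(14) 'adba': from fail(13)=24 chase 'a': 24→4→0 ⇒ 9;  out=∅∪out(9)=∅
  fail(18) 'cada': from fail(17)=10 chase 'a': 10→5→0 ⇒ 9;  out={5}∪out(9)={5}
  fail(21) 'cdbb': from fail(20)=24 chase 'b': 24 ⇒ 25;  out=∅∪out(25)={1}
  fail(26) 'dbba': from fail(25)=4 chase 'a': 4→0 ⇒ 9;  out=∅∪out(9)=∅
  fail(15) 'adbad': from fail(14)=9 chase 'd': 9 ⇒ 10;  out={4}∪out(10)={4}
  fail(22) 'cdbba': from fail(21)=25 chase 'a': 25 ⇒ 26;  out=∅∪out(26)=∅
  fail(27) 'dbbac': from fail(26)=9 chase 'c': 9→0 ⇒ 1;  out={7}∪out(1)={7}
  fail(23) 'cdbbac': from fail(22)=26 chase 'c': 26 ⇒ 27;  out={6}∪out(27)={6,7}

Scan:
[0] read 'c'  n0⇒n1
[1] read 'a'  n1⇒n16
[2] read 'd'  n16⇒n17
[3] read 'a'  n17⇒n18  → match P5@[0:3]
[4] read 'c'  n18⇒n1 (via fail)
[5] read 'b'  n1⇒n2  → match P1@[5:5]
[6] read 'b'  n2⇒n3  → match P0@[4:6],P1@[6:6]
[7] read 'a'  n3⇒n9 (via fail)
[8] read 'd'  n9⇒n10
[9] read 'd'  n10⇒n11
[10] read 'b'  n11⇒n12  → match P1@[10:10],P3@[7:10]
[11] read 'a'  n12⇒n9 (via fail)
[12] read 'd'  n9⇒n10
[13] read 'b'  n10⇒n13  → match P1@[13:13]
[14] read 'b'  n13⇒n25 (via fail)  → match P1@[14:14]
[15] read 'a'  n25⇒n26
[16] read 'c'  n26⇒n27  → match P7@[12:16]
[17] read 'c'  n27⇒n1 (via fail)
[18] read 'd'  n1⇒n19
[19] read 'd'  n19⇒n6 (via fail)
[20] read 'a'  n6⇒n7
[21] read 'd'  n7⇒n8  → match P2@[18:21]
[22] read 'd'  n8⇒n11 (via fail)
[23] read 'b'  n11⇒n12  → match P1@[23:23],P3@[20:23]
[24] read 'b'  n12⇒n25 (via fail)  → match P1@[24:24]
[25] read 'a'  n25⇒n26
[26] read 'c'  n26⇒n27  → match P7@[22:26]
[27] read 'a'  n27⇒n16 (via fail)
[28] read 'd'  n16⇒n17

Matches: [[3,5],[5,1],[6,0],[6,1],[10,1],[10,3],[13,1],[14,1],[16,7],[21,2],[23,1],[23,3],[24,1],[26,7]]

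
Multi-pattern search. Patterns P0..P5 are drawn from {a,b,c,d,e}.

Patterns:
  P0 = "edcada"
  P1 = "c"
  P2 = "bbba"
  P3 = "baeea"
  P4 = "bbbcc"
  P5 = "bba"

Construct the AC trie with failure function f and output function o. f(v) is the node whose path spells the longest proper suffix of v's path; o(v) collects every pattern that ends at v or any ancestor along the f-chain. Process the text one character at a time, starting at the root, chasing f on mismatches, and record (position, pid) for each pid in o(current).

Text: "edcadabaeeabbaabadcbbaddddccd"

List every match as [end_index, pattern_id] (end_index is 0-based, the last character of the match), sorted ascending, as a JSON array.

Build automaton:
Trie nodes:
  0='ε' goto b→8 c→7 e→1
  1='e' goto d→2
  2='ed' goto c→3
  3='edc' goto a→4
  4='edca' goto d→5
  5='edcad' goto a→6
  6='edcada' goto ·  ←P0
  7='c' goto ·  ←P1
  8='b' goto a→12 b→9
  9='bb' goto a→18 b→10
  10='bbb' goto a→11 c→16
  11='bbba' goto ·  ←P2
  12='ba' goto e→13
  13='bae' goto e→14
  14='baee' goto a→15
  15='baeea' goto ·  ←P3
  16='bbbc' goto c→17
  17='bbbcc' goto ·  ←P4
  18='bba' goto ·  ←P5

Failure links (BFS by depth):
  fail(1) 'e': from fail(0)=0 chase 'e': 0 ⇒ 0;  out=∅∪out(0)=∅
  fail(7) 'c': from fail(0)=0 chase 'c': 0 ⇒ 0;  out={1}∪out(0)={1}
  fail(8) 'b': from fail(0)=0 chase 'b': 0 ⇒ 0;  out=∅∪out(0)=∅
  fail(2) 'ed': from fail(1)=0 chase 'd': 0 ⇒ 0;  out=∅∪out(0)=∅
  fail(9) 'bb': from fail(8)=0 chase 'b': 0 ⇒ 8;  out=∅∪out(8)=∅
  fail(12) 'ba': from fail(8)=0 chase 'a': 0 ⇒ 0;  out=∅∪out(0)=∅
  fail(3) 'edc': from fail(2)=0 chase 'c': 0 ⇒ 7;  out=∅∪out(7)={1}
  fail(10) 'bbb': from fail(9)=8 chase 'b': 8 ⇒ 9;  out=∅∪out(9)=∅
  fail(13) 'bae': from fail(12)=0 chase 'e': 0 ⇒ 1;  out=∅∪out(1)=∅
  fail(18) 'bba': from fail(9)=8 chase 'a': 8 ⇒ 12;  out={5}∪out(12)={5}
  fail(4) 'edca': from fail(3)=7 chase 'a': 7→0 ⇒ 0;  out=∅∪out(0)=∅
  fail(11) 'bbba': from fail(10)=9 chase 'a': 9 ⇒ 18;  out={2}∪out(18)={2,5}
  fail(14) 'baee': from fail(13)=1 chase 'e': 1→0 ⇒ 1;  out=∅∪out(1)=∅
  fail(16) 'bbbc': from fail(10)=9 chase 'c': 9→8→0 ⇒ 7;  out=∅∪out(7)={1}
  fail(5) 'edcad': from fail(4)=0 chase 'd': 0 ⇒ 0;  out=∅∪out(0)=∅
  fail(15) 'baeea': from fail(14)=1 chase 'a': 1→0 ⇒ 0;  out={3}∪out(0)={3}
  fail(17) 'bbbcc': from fail(16)=7 chase 'c': 7→0 ⇒ 7;  out={4}∪out(7)={1,4}
  fail(6) 'edcada': from fail(5)=0 chase 'a': 0 ⇒ 0;  out={0}∪out(0)={0}

Text stream:
[0] read 'e'  n0⇒n1
[1] read 'd'  n1⇒n2
[2] read 'c'  n2⇒n3  emit P1@[2:2]
[3] read 'a'  n3⇒n4
[4] read 'd'  n4⇒n5
[5] read 'a'  n5⇒n6  emit P0@[0:5]
[6] read 'b'  n6⇒n8 ·f
[7] read 'a'  n8⇒n12
[8] read 'e'  n12⇒n13
[9] read 'e'  n13⇒n14
[10] read 'a'  n14⇒n15  emit P3@[6:10]
[11] read 'b'  n15⇒n8 ·f
[12] read 'b'  n8⇒n9
[13] read 'a'  n9⇒n18  emit P5@[11:13]
[14] read 'a'  n18⇒n0 ·f
[15] read 'b'  n0⇒n8
[16] read 'a'  n8⇒n12
[17] read 'd'  n12⇒n0 ·f
[18] read 'c'  n0⇒n7  emit P1@[18:18]
[19] read 'b'  n7⇒n8 ·f
[20] read 'b'  n8⇒n9
[21] read 'a'  n9⇒n18  emit P5@[19:21]
[22] read 'd'  n18⇒n0 ·f
[23] read 'd'  n0⇒n0
[24] read 'd'  n0⇒n0
[25] read 'd'  n0⇒n0
[26] read 'c'  n0⇒n7  emit P1@[26:26]
[27] read 'c'  n7⇒n7 ·f  emit P1@[27:27]
[28] read 'd'  n7⇒n0 ·f

All matches (sorted): [[2,1],[5,0],[10,3],[13,5],[18,1],[21,5],[26,1],[27,1]]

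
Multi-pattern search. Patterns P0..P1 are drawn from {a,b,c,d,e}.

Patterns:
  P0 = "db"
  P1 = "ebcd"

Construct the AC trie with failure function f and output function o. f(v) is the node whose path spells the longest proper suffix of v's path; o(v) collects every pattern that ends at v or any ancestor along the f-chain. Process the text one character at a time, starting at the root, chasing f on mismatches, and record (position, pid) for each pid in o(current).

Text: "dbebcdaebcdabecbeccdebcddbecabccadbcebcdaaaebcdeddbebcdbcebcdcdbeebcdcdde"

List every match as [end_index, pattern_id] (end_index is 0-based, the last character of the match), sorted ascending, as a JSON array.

Build:
Trie nodes:
  0='ε' goto d→1 e→3
  1='d' goto b→2
  2='db' goto ·  [P0 ends]
  3='e' goto b→4
  4='eb' goto c→5
  5='ebc' goto d→6
  6='ebcd' goto ·  [P1 ends]

BFS fail/out derivation:
  n1('d'): parent n0 fail=0; on 'd' 0 → fail=0;  out ∅∪∅=∅
  n3('e'): parent n0 fail=0; on 'e' 0 → fail=0;  out ∅∪∅=∅
  n2('db'): parent n1 fail=0; on 'b' 0 → fail=0;  out {0}∪∅={0}
  n4('eb'): parent n3 fail=0; on 'b' 0 → fail=0;  out ∅∪∅=∅
  n5('ebc'): parent n4 fail=0; on 'c' 0 → fail=0;  out ∅∪∅=∅
  n6('ebcd'): parent n5 fail=0; on 'd' 0 → fail=1;  out {1}∪∅={1}

Run:
pos 0 'd': at 1
pos 1 'b': at 2  emit P0@[0:1]
pos 2 'e': at 3 (via fail)
pos 3 'b': at 4
pos 4 'c': at 5
pos 5 'd': at 6  emit P1@[2:5]
pos 6 'a': at 0 (via fail)
pos 7 'e': at 3
pos 8 'b': at 4
pos 9 'c': at 5
pos 10 'd': at 6  emit P1@[7:10]
pos 11 'a': at 0 (via fail)
pos 12 'b': at 0
pos 13 'e': at 3
pos 14 'c': at 0 (via fail)
pos 15 'b': at 0
pos 16 'e': at 3
pos 17 'c': at 0 (via fail)
pos 18 'c': at 0
pos 19 'd': at 1
pos 20 'e': at 3 (via fail)
pos 21 'b': at 4
pos 22 'c': at 5
pos 23 'd': at 6  emit P1@[20:23]
pos 24 'd': at 1 (via fail)
pos 25 'b': at 2  emit P0@[24:25]
pos 26 'e': at 3 (via fail)
pos 27 'c': at 0 (via fail)
pos 28 'a': at 0
pos 29 'b': at 0
pos 30 'c': at 0
pos 31 'c': at 0
pos 32 'a': at 0
pos 33 'd': at 1
pos 34 'b': at 2  emit P0@[33:34]
pos 35 'c': at 0 (via fail)
pos 36 'e': at 3
pos 37 'b': at 4
pos 38 'c': at 5
pos 39 'd': at 6  emit P1@[36:39]
pos 40 'a': at 0 (via fail)
pos 41 'a': at 0
pos 42 'a': at 0
pos 43 'e': at 3
pos 44 'b': at 4
pos 45 'c': at 5
pos 46 'd': at 6  emit P1@[43:46]
pos 47 'e': at 3 (via fail)
pos 48 'd': at 1 (via fail)
pos 49 'd': at 1 (via fail)
pos 50 'b': at 2  emit P0@[49:50]
pos 51 'e': at 3 (via fail)
pos 52 'b': at 4
pos 53 'c': at 5
pos 54 'd': at 6  emit P1@[51:54]
pos 55 'b': at 2 (via fail)  emit P0@[54:55]
pos 56 'c': at 0 (via fail)
pos 57 'e': at 3
pos 58 'b': at 4
pos 59 'c': at 5
pos 60 'd': at 6  emit P1@[57:60]
pos 61 'c': at 0 (via fail)
pos 62 'd': at 1
pos 63 'b': at 2  emit P0@[62:63]
pos 64 'e': at 3 (via fail)
pos 65 'e': at 3 (via fail)
pos 66 'b': at 4
pos 67 'c': at 5
pos 68 'd': at 6  emit P1@[65:68]
pos 69 'c': at 0 (via fail)
pos 70 'd': at 1
pos 71 'd': at 1 (via fail)
pos 72 'e': at 3 (via fail)

Result: [[1,0],[5,1],[10,1],[23,1],[25,0],[34,0],[39,1],[46,1],[50,0],[54,1],[55,0],[60,1],[63,0],[68,1]]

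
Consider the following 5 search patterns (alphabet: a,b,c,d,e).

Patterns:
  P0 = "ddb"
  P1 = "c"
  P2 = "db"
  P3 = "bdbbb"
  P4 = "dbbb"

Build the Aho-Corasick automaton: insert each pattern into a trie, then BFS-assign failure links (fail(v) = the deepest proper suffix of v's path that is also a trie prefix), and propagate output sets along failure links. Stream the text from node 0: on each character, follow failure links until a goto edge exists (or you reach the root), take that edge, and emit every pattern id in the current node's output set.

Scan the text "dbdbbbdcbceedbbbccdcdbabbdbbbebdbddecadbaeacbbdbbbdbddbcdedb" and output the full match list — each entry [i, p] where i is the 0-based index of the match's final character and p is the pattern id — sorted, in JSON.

Build automaton:
Trie (insert patterns):
  0='ε' goto b→6 c→4 d→1
  1='d' goto b→5 d→2
  2='dd' goto b→3
  3='ddb' goto ·  ←P0
  4='c' goto ·  ←P1
  5='db' goto b→11  ←P2
  6='b' goto d→7
  7='bd' goto b→8
  8='bdb' goto b→9
  9='bdbb' goto b→10
  10='bdbbb' goto ·  ←P3
  11='dbb' goto b→12
  12='dbbb' goto ·  ←P4

Failure links (BFS by depth):
  fail(1) 'd': from fail(0)=0 chase 'd': 0 ⇒ 0;  out=∅∪out(0)=∅
  fail(4) 'c': from fail(0)=0 chase 'c': 0 ⇒ 0;  out={1}∪out(0)={1}
  fail(6) 'b': from fail(0)=0 chase 'b': 0 ⇒ 0;  out=∅∪out(0)=∅
  fail(2) 'dd': from fail(1)=0 chase 'd': 0 ⇒ 1;  out=∅∪out(1)=∅
  fail(5) 'db': from fail(1)=0 chase 'b': 0 ⇒ 6;  out={2}∪out(6)={2}
  fail(7) 'bd': from fail(6)=0 chase 'd': 0 ⇒ 1;  out=∅∪out(1)=∅
  fail(3) 'ddb': from fail(2)=1 chase 'b': 1 ⇒ 5;  out={0}∪out(5)={0,2}
  fail(8) 'bdb': from fail(7)=1 chase 'b': 1 ⇒ 5;  out=∅∪out(5)={2}
  fail(11) 'dbb': from fail(5)=6 chase 'b': 6→0 ⇒ 6;  out=∅∪out(6)=∅
  fail(9) 'bdbb': from fail(8)=5 chase 'b': 5 ⇒ 11;  out=∅∪out(11)=∅
  fail(12) 'dbbb': from fail(11)=6 chase 'b': 6→0 ⇒ 6;  out={4}∪out(6)={4}
  fail(10) 'bdbbb': from fail(9)=11 chase 'b': 11 ⇒ 12;  out={3}∪out(12)={3,4}

Scan:
[0] read 'd'  n0⇒n1
[1] read 'b'  n1⇒n5  ** P2@[0:1]
[2] read 'd'  n5⇒n7 (fail-walked)
[3] read 'b'  n7⇒n8  ** P2@[2:3]
[4] read 'b'  n8⇒n9
[5] read 'b'  n9⇒n10  ** P3@[1:5],P4@[2:5]
[6] read 'd'  n10⇒n7 (fail-walked)
[7] read 'c'  n7⇒n4 (fail-walked)  ** P1@[7:7]
[8] read 'b'  n4⇒n6 (fail-walked)
[9] read 'c'  n6⇒n4 (fail-walked)  ** P1@[9:9]
[10] read 'e'  n4⇒n0 (fail-walked)
[11] read 'e'  n0⇒n0
[12] read 'd'  n0⇒n1
[13] read 'b'  n1⇒n5  ** P2@[12:13]
[14] read 'b'  n5⇒n11
[15] read 'b'  n11⇒n12  ** P4@[12:15]
[16] read 'c'  n12⇒n4 (fail-walked)  ** P1@[16:16]
[17] read 'c'  n4⇒n4 (fail-walked)  ** P1@[17:17]
[18] read 'd'  n4⇒n1 (fail-walked)
[19] read 'c'  n1⇒n4 (fail-walked)  ** P1@[19:19]
[20] read 'd'  n4⇒n1 (fail-walked)
[21] read 'b'  n1⇒n5  ** P2@[20:21]
[22] read 'a'  n5⇒n0 (fail-walked)
[23] read 'b'  n0⇒n6
[24] read 'b'  n6⇒n6 (fail-walked)
[25] read 'd'  n6⇒n7
[26] read 'b'  n7⇒n8  ** P2@[25:26]
[27] read 'b'  n8⇒n9
[28] read 'b'  n9⇒n10  ** P3@[24:28],P4@[25:28]
[29] read 'e'  n10⇒n0 (fail-walked)
[30] read 'b'  n0⇒n6
[31] read 'd'  n6⇒n7
[32] read 'b'  n7⇒n8  ** P2@[31:32]
[33] read 'd'  n8⇒n7 (fail-walked)
[34] read 'd'  n7⇒n2 (fail-walked)
[35] read 'e'  n2⇒n0 (fail-walked)
[36] read 'c'  n0⇒n4  ** P1@[36:36]
[37] read 'a'  n4⇒n0 (fail-walked)
[38] read 'd'  n0⇒n1
[39] read 'b'  n1⇒n5  ** P2@[38:39]
[40] read 'a'  n5⇒n0 (fail-walked)
[41] read 'e'  n0⇒n0
[42] read 'a'  n0⇒n0
[43] read 'c'  n0⇒n4  ** P1@[43:43]
[44] read 'b'  n4⇒n6 (fail-walked)
[45] read 'b'  n6⇒n6 (fail-walked)
[46] read 'd'  n6⇒n7
[47] read 'b'  n7⇒n8  ** P2@[46:47]
[48] read 'b'  n8⇒n9
[49] read 'b'  n9⇒n10  ** P3@[45:49],P4@[46:49]
[50] read 'd'  n10⇒n7 (fail-walked)
[51] read 'b'  n7⇒n8  ** P2@[50:51]
[52] read 'd'  n8⇒n7 (fail-walked)
[53] read 'd'  n7⇒n2 (fail-walked)
[54] read 'b'  n2⇒n3  ** P0@[52:54],P2@[53:54]
[55] read 'c'  n3⇒n4 (fail-walked)  ** P1@[55:55]
[56] read 'd'  n4⇒n1 (fail-walked)
[57] read 'e'  n1⇒n0 (fail-walked)
[58] read 'd'  n0⇒n1
[59] read 'b'  n1⇒n5  ** P2@[58:59]

Matches: [[1,2],[3,2],[5,3],[5,4],[7,1],[9,1],[13,2],[15,4],[16,1],[17,1],[19,1],[21,2],[26,2],[28,3],[28,4],[32,2],[36,1],[39,2],[43,1],[47,2],[49,3],[49,4],[51,2],[54,0],[54,2],[55,1],[59,2]]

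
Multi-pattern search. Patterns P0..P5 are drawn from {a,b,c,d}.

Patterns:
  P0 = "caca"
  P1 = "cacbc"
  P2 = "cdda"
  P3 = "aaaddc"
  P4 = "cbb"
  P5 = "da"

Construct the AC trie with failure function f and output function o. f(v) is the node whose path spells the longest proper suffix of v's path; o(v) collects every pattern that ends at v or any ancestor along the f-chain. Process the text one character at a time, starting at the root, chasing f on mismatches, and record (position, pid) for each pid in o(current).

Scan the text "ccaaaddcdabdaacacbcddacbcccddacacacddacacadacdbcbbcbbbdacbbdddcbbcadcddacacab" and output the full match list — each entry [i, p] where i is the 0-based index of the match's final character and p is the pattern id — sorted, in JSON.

Construct AC machine:
Trie (insert patterns):
  0='ε' goto a→10 c→1 d→18
  1='c' goto a→2 b→16 d→7
  2='ca' goto c→3
  3='cac' goto a→4 b→5
  4='caca' goto ·  ←P0
  5='cacb' goto c→6
  6='cacbc' goto ·  ←P1
  7='cd' goto d→8
  8='cdd' goto a→9
  9='cdda' goto ·  ←P2
  10='a' goto a→11
  11='aa' goto a→12
  12='aaa' goto d→13
  13='aaad' goto d→14
  14='aaadd' goto c→15
  15='aaaddc' goto ·  ←P3
  16='cb' goto b→17
  17='cbb' goto ·  ←P4
  18='d' goto a→19
  19='da' goto ·  ←P5

Failure links (BFS by depth):
  fail(1) 'c': from fail(0)=0 chase 'c': 0 ⇒ 0;  out=∅∪out(0)=∅
  fail(10) 'a': from fail(0)=0 chase 'a': 0 ⇒ 0;  out=∅∪out(0)=∅
  fail(18) 'd': from fail(0)=0 chase 'd': 0 ⇒ 0;  out=∅∪out(0)=∅
  fail(2) 'ca': from fail(1)=0 chase 'a': 0 ⇒ 10;  out=∅∪out(10)=∅
  fail(7) 'cd': from fail(1)=0 chase 'd': 0 ⇒ 18;  out=∅∪out(18)=∅
  fail(11) 'aa': from fail(10)=0 chase 'a': 0 ⇒ 10;  out=∅∪out(10)=∅
  fail(16) 'cb': from fail(1)=0 chase 'b': 0 ⇒ 0;  out=∅∪out(0)=∅
  fail(19) 'da': from fail(18)=0 chase 'a': 0 ⇒ 10;  out={5}∪out(10)={5}
  fail(3) 'cac': from fail(2)=10 chase 'c': 10→0 ⇒ 1;  out=∅∪out(1)=∅
  fail(8) 'cdd': from fail(7)=18 chase 'd': 18→0 ⇒ 18;  out=∅∪out(18)=∅
  fail(12) 'aaa': from fail(11)=10 chase 'a': 10 ⇒ 11;  out=∅∪out(11)=∅
  fail(17) 'cbb': from fail(16)=0 chase 'b': 0 ⇒ 0;  out={4}∪out(0)={4}
  fail(4) 'caca': from fail(3)=1 chase 'a': 1 ⇒ 2;  out={0}∪out(2)={0}
  fail(5) 'cacb': from fail(3)=1 chase 'b': 1 ⇒ 16;  out=∅∪out(16)=∅
  fail(9) 'cdda': from fail(8)=18 chase 'a': 18 ⇒ 19;  out={2}∪out(19)={2,5}
  fail(13) 'aaad': from fail(12)=11 chase 'd': 11→10→0 ⇒ 18;  out=∅∪out(18)=∅
  fail(6) 'cacbc': from fail(5)=16 chase 'c': 16→0 ⇒ 1;  out={1}∪out(1)={1}
  fail(14) 'aaadd': from fail(13)=18 chase 'd': 18→0 ⇒ 18;  out=∅∪out(18)=∅
  fail(15) 'aaaddc': from fail(14)=18 chase 'c': 18→0 ⇒ 1;  out={3}∪out(1)={3}

Run:
pos 0 'c': at 1
pos 1 'c': at 1 (via fail)
pos 2 'a': at 2
pos 3 'a': at 11 (via fail)
pos 4 'a': at 12
pos 5 'd': at 13
pos 6 'd': at 14
pos 7 'c': at 15  → match P3@[2:7]
pos 8 'd': at 7 (via fail)
pos 9 'a': at 19 (via fail)  → match P5@[8:9]
pos 10 'b': at 0 (via fail)
pos 11 'd': at 18
pos 12 'a': at 19  → match P5@[11:12]
pos 13 'a': at 11 (via fail)
pos 14 'c': at 1 (via fail)
pos 15 'a': at 2
pos 16 'c': at 3
pos 17 'b': at 5
pos 18 'c': at 6  → match P1@[14:18]
pos 19 'd': at 7 (via fail)
pos 20 'd': at 8
pos 21 'a': at 9  → match P2@[18:21],P5@[20:21]
pos 22 'c': at 1 (via fail)
pos 23 'b': at 16
pos 24 'c': at 1 (via fail)
pos 25 'c': at 1 (via fail)
pos 26 'c': at 1 (via fail)
pos 27 'd': at 7
pos 28 'd': at 8
pos 29 'a': at 9  → match P2@[26:29],P5@[28:29]
pos 30 'c': at 1 (via fail)
pos 31 'a': at 2
pos 32 'c': at 3
pos 33 'a': at 4  → match P0@[30:33]
pos 34 'c': at 3 (via fail)
pos 35 'd': at 7 (via fail)
pos 36 'd': at 8
pos 37 'a': at 9  → match P2@[34:37],P5@[36:37]
pos 38 'c': at 1 (via fail)
pos 39 'a': at 2
pos 40 'c': at 3
pos 41 'a': at 4  → match P0@[38:41]
pos 42 'd': at 18 (via fail)
pos 43 'a': at 19  → match P5@[42:43]
pos 44 'c': at 1 (via fail)
pos 45 'd': at 7
pos 46 'b': at 0 (via fail)
pos 47 'c': at 1
pos 48 'b': at 16
pos 49 'b': at 17  → match P4@[47:49]
pos 50 'c': at 1 (via fail)
pos 51 'b': at 16
pos 52 'b': at 17  → match P4@[50:52]
pos 53 'b': at 0 (via fail)
pos 54 'd': at 18
pos 55 'a': at 19  → match P5@[54:55]
pos 56 'c': at 1 (via fail)
pos 57 'b': at 16
pos 58 'b': at 17  → match P4@[56:58]
pos 59 'd': at 18 (via fail)
pos 60 'd': at 18 (via fail)
pos 61 'd': at 18 (via fail)
pos 62 'c': at 1 (via fail)
pos 63 'b': at 16
pos 64 'b': at 17  → match P4@[62:64]
pos 65 'c': at 1 (via fail)
pos 66 'a': at 2
pos 67 'd': at 18 (via fail)
pos 68 'c': at 1 (via fail)
pos 69 'd': at 7
pos 70 'd': at 8
pos 71 'a': at 9  → match P2@[68:71],P5@[70:71]
pos 72 'c': at 1 (via fail)
pos 73 'a': at 2
pos 74 'c': at 3
pos 75 'a': at 4  → match P0@[72:75]
pos 76 'b': at 0 (via fail)

Matches: [[7,3],[9,5],[12,5],[18,1],[21,2],[21,5],[29,2],[29,5],[33,0],[37,2],[37,5],[41,0],[43,5],[49,4],[52,4],[55,5],[58,4],[64,4],[71,2],[71,5],[75,0]]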